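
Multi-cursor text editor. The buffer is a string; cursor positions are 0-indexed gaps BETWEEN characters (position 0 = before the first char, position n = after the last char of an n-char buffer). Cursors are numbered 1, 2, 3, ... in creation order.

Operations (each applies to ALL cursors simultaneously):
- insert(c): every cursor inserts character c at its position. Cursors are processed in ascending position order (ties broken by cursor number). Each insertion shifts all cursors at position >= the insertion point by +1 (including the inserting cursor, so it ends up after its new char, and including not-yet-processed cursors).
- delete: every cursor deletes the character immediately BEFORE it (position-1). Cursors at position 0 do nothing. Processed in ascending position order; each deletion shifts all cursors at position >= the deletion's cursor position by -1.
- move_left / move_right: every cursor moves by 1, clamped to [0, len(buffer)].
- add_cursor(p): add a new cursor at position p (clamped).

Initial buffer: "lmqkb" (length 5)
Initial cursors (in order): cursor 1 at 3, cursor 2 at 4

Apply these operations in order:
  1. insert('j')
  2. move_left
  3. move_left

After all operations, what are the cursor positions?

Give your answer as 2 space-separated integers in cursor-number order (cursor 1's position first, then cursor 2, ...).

Answer: 2 4

Derivation:
After op 1 (insert('j')): buffer="lmqjkjb" (len 7), cursors c1@4 c2@6, authorship ...1.2.
After op 2 (move_left): buffer="lmqjkjb" (len 7), cursors c1@3 c2@5, authorship ...1.2.
After op 3 (move_left): buffer="lmqjkjb" (len 7), cursors c1@2 c2@4, authorship ...1.2.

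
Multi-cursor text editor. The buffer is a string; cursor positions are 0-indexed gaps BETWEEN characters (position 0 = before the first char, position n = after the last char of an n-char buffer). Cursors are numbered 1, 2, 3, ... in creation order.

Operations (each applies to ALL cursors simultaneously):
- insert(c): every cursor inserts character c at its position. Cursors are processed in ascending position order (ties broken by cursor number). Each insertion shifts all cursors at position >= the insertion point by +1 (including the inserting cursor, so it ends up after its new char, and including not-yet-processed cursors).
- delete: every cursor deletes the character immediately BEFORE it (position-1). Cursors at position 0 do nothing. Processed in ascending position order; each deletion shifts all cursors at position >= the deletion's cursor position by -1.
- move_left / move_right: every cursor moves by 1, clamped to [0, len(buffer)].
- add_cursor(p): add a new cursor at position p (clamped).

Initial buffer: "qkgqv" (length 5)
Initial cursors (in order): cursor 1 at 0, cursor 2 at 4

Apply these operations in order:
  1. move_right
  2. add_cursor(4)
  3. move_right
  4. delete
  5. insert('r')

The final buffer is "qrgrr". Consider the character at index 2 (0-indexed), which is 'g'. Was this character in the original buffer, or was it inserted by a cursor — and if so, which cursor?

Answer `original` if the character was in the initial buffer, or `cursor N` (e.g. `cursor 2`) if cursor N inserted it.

After op 1 (move_right): buffer="qkgqv" (len 5), cursors c1@1 c2@5, authorship .....
After op 2 (add_cursor(4)): buffer="qkgqv" (len 5), cursors c1@1 c3@4 c2@5, authorship .....
After op 3 (move_right): buffer="qkgqv" (len 5), cursors c1@2 c2@5 c3@5, authorship .....
After op 4 (delete): buffer="qg" (len 2), cursors c1@1 c2@2 c3@2, authorship ..
After op 5 (insert('r')): buffer="qrgrr" (len 5), cursors c1@2 c2@5 c3@5, authorship .1.23
Authorship (.=original, N=cursor N): . 1 . 2 3
Index 2: author = original

Answer: original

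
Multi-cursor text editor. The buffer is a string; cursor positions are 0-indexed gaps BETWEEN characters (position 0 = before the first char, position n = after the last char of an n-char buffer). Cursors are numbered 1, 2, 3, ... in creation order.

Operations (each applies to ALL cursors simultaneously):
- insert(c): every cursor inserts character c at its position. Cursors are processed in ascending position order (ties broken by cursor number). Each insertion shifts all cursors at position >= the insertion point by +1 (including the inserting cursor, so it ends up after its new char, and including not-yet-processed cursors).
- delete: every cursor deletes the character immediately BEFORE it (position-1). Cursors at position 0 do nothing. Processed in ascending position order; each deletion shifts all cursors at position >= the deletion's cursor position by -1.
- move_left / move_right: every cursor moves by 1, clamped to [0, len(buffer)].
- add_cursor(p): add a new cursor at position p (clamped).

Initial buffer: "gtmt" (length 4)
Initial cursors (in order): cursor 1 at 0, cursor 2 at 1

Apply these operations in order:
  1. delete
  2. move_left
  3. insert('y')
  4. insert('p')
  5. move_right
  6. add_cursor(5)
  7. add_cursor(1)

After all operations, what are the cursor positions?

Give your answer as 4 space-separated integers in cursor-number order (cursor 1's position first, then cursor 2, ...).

After op 1 (delete): buffer="tmt" (len 3), cursors c1@0 c2@0, authorship ...
After op 2 (move_left): buffer="tmt" (len 3), cursors c1@0 c2@0, authorship ...
After op 3 (insert('y')): buffer="yytmt" (len 5), cursors c1@2 c2@2, authorship 12...
After op 4 (insert('p')): buffer="yypptmt" (len 7), cursors c1@4 c2@4, authorship 1212...
After op 5 (move_right): buffer="yypptmt" (len 7), cursors c1@5 c2@5, authorship 1212...
After op 6 (add_cursor(5)): buffer="yypptmt" (len 7), cursors c1@5 c2@5 c3@5, authorship 1212...
After op 7 (add_cursor(1)): buffer="yypptmt" (len 7), cursors c4@1 c1@5 c2@5 c3@5, authorship 1212...

Answer: 5 5 5 1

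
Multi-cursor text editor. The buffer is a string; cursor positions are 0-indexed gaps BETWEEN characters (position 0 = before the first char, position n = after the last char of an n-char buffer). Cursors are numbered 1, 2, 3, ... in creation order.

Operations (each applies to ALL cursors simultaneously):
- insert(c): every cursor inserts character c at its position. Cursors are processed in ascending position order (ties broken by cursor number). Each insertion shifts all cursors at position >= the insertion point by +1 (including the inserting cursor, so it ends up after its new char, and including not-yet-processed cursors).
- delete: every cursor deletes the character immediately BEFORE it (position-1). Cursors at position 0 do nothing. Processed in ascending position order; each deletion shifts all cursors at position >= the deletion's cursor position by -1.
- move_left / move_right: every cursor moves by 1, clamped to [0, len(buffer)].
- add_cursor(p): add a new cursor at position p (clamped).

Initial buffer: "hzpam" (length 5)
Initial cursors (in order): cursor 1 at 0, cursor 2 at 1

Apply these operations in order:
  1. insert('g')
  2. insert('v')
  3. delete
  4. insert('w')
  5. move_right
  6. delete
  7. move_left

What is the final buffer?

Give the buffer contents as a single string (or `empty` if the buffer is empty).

After op 1 (insert('g')): buffer="ghgzpam" (len 7), cursors c1@1 c2@3, authorship 1.2....
After op 2 (insert('v')): buffer="gvhgvzpam" (len 9), cursors c1@2 c2@5, authorship 11.22....
After op 3 (delete): buffer="ghgzpam" (len 7), cursors c1@1 c2@3, authorship 1.2....
After op 4 (insert('w')): buffer="gwhgwzpam" (len 9), cursors c1@2 c2@5, authorship 11.22....
After op 5 (move_right): buffer="gwhgwzpam" (len 9), cursors c1@3 c2@6, authorship 11.22....
After op 6 (delete): buffer="gwgwpam" (len 7), cursors c1@2 c2@4, authorship 1122...
After op 7 (move_left): buffer="gwgwpam" (len 7), cursors c1@1 c2@3, authorship 1122...

Answer: gwgwpam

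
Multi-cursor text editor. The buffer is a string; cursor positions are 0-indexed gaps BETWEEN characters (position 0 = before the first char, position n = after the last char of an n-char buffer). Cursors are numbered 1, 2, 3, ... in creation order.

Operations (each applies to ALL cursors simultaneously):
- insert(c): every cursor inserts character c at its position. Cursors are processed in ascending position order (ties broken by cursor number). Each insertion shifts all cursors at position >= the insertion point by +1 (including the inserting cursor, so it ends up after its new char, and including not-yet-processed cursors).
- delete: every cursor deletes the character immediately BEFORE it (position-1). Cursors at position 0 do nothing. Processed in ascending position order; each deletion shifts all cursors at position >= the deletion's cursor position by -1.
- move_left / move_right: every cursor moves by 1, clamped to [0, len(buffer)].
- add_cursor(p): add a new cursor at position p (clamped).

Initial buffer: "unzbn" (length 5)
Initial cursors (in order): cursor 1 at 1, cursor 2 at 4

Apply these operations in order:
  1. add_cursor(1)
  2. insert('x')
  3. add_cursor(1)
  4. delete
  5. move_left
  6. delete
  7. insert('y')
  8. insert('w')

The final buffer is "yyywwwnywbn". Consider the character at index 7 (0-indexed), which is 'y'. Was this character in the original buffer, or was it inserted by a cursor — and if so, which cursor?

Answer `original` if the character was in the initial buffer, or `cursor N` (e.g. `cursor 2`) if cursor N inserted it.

After op 1 (add_cursor(1)): buffer="unzbn" (len 5), cursors c1@1 c3@1 c2@4, authorship .....
After op 2 (insert('x')): buffer="uxxnzbxn" (len 8), cursors c1@3 c3@3 c2@7, authorship .13...2.
After op 3 (add_cursor(1)): buffer="uxxnzbxn" (len 8), cursors c4@1 c1@3 c3@3 c2@7, authorship .13...2.
After op 4 (delete): buffer="nzbn" (len 4), cursors c1@0 c3@0 c4@0 c2@3, authorship ....
After op 5 (move_left): buffer="nzbn" (len 4), cursors c1@0 c3@0 c4@0 c2@2, authorship ....
After op 6 (delete): buffer="nbn" (len 3), cursors c1@0 c3@0 c4@0 c2@1, authorship ...
After op 7 (insert('y')): buffer="yyynybn" (len 7), cursors c1@3 c3@3 c4@3 c2@5, authorship 134.2..
After op 8 (insert('w')): buffer="yyywwwnywbn" (len 11), cursors c1@6 c3@6 c4@6 c2@9, authorship 134134.22..
Authorship (.=original, N=cursor N): 1 3 4 1 3 4 . 2 2 . .
Index 7: author = 2

Answer: cursor 2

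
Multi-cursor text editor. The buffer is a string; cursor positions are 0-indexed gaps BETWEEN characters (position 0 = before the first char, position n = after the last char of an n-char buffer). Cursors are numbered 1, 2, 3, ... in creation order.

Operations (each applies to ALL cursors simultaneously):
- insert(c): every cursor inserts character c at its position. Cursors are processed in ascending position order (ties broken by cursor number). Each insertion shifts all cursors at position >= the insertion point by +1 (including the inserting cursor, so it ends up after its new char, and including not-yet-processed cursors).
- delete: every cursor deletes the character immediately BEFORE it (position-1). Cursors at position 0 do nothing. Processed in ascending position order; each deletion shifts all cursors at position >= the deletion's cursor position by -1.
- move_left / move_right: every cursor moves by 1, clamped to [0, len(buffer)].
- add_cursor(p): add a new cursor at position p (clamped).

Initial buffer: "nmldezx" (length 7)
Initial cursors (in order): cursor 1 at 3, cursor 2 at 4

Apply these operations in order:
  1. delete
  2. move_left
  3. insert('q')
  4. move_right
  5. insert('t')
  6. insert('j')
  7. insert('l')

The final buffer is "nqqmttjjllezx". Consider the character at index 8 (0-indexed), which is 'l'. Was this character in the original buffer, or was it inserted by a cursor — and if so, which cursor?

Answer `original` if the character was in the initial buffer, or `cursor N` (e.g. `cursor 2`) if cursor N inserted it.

Answer: cursor 1

Derivation:
After op 1 (delete): buffer="nmezx" (len 5), cursors c1@2 c2@2, authorship .....
After op 2 (move_left): buffer="nmezx" (len 5), cursors c1@1 c2@1, authorship .....
After op 3 (insert('q')): buffer="nqqmezx" (len 7), cursors c1@3 c2@3, authorship .12....
After op 4 (move_right): buffer="nqqmezx" (len 7), cursors c1@4 c2@4, authorship .12....
After op 5 (insert('t')): buffer="nqqmttezx" (len 9), cursors c1@6 c2@6, authorship .12.12...
After op 6 (insert('j')): buffer="nqqmttjjezx" (len 11), cursors c1@8 c2@8, authorship .12.1212...
After op 7 (insert('l')): buffer="nqqmttjjllezx" (len 13), cursors c1@10 c2@10, authorship .12.121212...
Authorship (.=original, N=cursor N): . 1 2 . 1 2 1 2 1 2 . . .
Index 8: author = 1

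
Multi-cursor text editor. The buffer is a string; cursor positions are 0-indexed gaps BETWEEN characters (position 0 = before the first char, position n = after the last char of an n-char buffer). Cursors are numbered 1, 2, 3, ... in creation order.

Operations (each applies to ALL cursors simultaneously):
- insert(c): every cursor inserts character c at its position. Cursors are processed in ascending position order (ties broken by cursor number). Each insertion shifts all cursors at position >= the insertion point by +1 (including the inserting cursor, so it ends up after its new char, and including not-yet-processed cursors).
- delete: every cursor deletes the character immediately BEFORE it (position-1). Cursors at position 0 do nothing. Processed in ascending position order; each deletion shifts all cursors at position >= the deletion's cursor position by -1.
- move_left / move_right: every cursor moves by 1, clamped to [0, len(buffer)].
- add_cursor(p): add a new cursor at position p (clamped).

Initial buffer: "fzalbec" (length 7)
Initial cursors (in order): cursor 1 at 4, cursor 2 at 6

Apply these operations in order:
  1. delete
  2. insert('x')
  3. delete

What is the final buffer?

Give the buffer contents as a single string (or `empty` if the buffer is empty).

After op 1 (delete): buffer="fzabc" (len 5), cursors c1@3 c2@4, authorship .....
After op 2 (insert('x')): buffer="fzaxbxc" (len 7), cursors c1@4 c2@6, authorship ...1.2.
After op 3 (delete): buffer="fzabc" (len 5), cursors c1@3 c2@4, authorship .....

Answer: fzabc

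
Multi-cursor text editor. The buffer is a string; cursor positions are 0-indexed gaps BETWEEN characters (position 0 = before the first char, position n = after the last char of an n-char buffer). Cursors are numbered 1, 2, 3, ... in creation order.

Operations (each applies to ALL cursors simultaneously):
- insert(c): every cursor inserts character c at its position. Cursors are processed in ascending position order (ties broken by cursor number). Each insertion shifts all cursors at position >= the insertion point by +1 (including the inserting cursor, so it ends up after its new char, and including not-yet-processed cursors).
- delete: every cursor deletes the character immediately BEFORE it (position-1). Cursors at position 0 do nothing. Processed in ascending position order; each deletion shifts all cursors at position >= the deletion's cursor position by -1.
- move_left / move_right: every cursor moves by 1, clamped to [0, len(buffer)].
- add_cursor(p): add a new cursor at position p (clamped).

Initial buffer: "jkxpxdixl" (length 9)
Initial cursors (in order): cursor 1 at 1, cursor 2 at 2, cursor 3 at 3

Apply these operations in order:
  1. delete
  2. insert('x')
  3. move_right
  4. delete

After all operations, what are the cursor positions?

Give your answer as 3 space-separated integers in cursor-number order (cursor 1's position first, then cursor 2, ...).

Answer: 1 1 1

Derivation:
After op 1 (delete): buffer="pxdixl" (len 6), cursors c1@0 c2@0 c3@0, authorship ......
After op 2 (insert('x')): buffer="xxxpxdixl" (len 9), cursors c1@3 c2@3 c3@3, authorship 123......
After op 3 (move_right): buffer="xxxpxdixl" (len 9), cursors c1@4 c2@4 c3@4, authorship 123......
After op 4 (delete): buffer="xxdixl" (len 6), cursors c1@1 c2@1 c3@1, authorship 1.....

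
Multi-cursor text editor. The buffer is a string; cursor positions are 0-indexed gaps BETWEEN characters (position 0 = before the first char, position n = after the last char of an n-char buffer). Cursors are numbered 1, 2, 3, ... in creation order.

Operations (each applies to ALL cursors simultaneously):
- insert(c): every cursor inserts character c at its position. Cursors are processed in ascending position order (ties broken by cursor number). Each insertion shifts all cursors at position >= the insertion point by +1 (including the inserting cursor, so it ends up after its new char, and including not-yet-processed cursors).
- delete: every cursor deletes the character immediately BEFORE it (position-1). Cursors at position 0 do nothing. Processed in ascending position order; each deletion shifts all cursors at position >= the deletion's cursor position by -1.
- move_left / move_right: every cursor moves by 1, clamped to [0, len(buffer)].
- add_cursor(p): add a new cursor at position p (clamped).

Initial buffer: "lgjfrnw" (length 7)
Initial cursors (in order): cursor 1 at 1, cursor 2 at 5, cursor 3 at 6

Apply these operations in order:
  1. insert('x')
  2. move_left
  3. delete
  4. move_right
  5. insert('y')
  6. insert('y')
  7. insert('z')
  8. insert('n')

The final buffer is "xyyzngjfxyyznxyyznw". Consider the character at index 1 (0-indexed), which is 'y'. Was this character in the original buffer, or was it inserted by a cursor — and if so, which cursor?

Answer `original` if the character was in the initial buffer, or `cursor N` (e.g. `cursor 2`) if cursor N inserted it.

After op 1 (insert('x')): buffer="lxgjfrxnxw" (len 10), cursors c1@2 c2@7 c3@9, authorship .1....2.3.
After op 2 (move_left): buffer="lxgjfrxnxw" (len 10), cursors c1@1 c2@6 c3@8, authorship .1....2.3.
After op 3 (delete): buffer="xgjfxxw" (len 7), cursors c1@0 c2@4 c3@5, authorship 1...23.
After op 4 (move_right): buffer="xgjfxxw" (len 7), cursors c1@1 c2@5 c3@6, authorship 1...23.
After op 5 (insert('y')): buffer="xygjfxyxyw" (len 10), cursors c1@2 c2@7 c3@9, authorship 11...2233.
After op 6 (insert('y')): buffer="xyygjfxyyxyyw" (len 13), cursors c1@3 c2@9 c3@12, authorship 111...222333.
After op 7 (insert('z')): buffer="xyyzgjfxyyzxyyzw" (len 16), cursors c1@4 c2@11 c3@15, authorship 1111...22223333.
After op 8 (insert('n')): buffer="xyyzngjfxyyznxyyznw" (len 19), cursors c1@5 c2@13 c3@18, authorship 11111...2222233333.
Authorship (.=original, N=cursor N): 1 1 1 1 1 . . . 2 2 2 2 2 3 3 3 3 3 .
Index 1: author = 1

Answer: cursor 1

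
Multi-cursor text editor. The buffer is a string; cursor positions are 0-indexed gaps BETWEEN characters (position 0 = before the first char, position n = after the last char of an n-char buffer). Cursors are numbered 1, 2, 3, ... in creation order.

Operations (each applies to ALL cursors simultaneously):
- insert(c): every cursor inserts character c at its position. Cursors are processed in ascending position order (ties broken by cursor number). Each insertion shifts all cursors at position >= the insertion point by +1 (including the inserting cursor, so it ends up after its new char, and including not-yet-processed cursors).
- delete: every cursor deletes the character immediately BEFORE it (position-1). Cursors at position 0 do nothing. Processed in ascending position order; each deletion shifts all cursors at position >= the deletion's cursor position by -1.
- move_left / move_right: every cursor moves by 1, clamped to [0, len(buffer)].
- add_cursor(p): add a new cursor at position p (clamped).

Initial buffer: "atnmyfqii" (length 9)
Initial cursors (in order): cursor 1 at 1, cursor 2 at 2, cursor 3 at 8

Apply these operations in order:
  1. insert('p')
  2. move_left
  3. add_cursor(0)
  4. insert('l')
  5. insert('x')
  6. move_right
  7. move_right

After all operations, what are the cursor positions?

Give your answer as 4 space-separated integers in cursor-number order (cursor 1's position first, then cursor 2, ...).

After op 1 (insert('p')): buffer="aptpnmyfqipi" (len 12), cursors c1@2 c2@4 c3@11, authorship .1.2......3.
After op 2 (move_left): buffer="aptpnmyfqipi" (len 12), cursors c1@1 c2@3 c3@10, authorship .1.2......3.
After op 3 (add_cursor(0)): buffer="aptpnmyfqipi" (len 12), cursors c4@0 c1@1 c2@3 c3@10, authorship .1.2......3.
After op 4 (insert('l')): buffer="lalptlpnmyfqilpi" (len 16), cursors c4@1 c1@3 c2@6 c3@14, authorship 4.11.22......33.
After op 5 (insert('x')): buffer="lxalxptlxpnmyfqilxpi" (len 20), cursors c4@2 c1@5 c2@9 c3@18, authorship 44.111.222......333.
After op 6 (move_right): buffer="lxalxptlxpnmyfqilxpi" (len 20), cursors c4@3 c1@6 c2@10 c3@19, authorship 44.111.222......333.
After op 7 (move_right): buffer="lxalxptlxpnmyfqilxpi" (len 20), cursors c4@4 c1@7 c2@11 c3@20, authorship 44.111.222......333.

Answer: 7 11 20 4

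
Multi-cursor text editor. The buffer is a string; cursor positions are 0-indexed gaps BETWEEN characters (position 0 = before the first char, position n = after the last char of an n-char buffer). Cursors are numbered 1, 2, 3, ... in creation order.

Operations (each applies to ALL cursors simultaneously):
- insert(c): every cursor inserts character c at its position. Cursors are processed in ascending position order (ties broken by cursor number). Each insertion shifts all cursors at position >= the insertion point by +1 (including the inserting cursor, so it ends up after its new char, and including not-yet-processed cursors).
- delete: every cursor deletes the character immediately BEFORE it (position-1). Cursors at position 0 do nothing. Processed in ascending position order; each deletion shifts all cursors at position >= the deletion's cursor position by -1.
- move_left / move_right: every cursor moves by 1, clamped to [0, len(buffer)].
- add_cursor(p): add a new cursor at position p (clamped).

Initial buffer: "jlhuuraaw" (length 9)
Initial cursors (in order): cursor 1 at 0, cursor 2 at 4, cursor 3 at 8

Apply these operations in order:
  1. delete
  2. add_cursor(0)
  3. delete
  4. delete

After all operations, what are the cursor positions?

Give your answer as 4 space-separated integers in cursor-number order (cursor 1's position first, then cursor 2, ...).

Answer: 0 1 2 0

Derivation:
After op 1 (delete): buffer="jlhuraw" (len 7), cursors c1@0 c2@3 c3@6, authorship .......
After op 2 (add_cursor(0)): buffer="jlhuraw" (len 7), cursors c1@0 c4@0 c2@3 c3@6, authorship .......
After op 3 (delete): buffer="jlurw" (len 5), cursors c1@0 c4@0 c2@2 c3@4, authorship .....
After op 4 (delete): buffer="juw" (len 3), cursors c1@0 c4@0 c2@1 c3@2, authorship ...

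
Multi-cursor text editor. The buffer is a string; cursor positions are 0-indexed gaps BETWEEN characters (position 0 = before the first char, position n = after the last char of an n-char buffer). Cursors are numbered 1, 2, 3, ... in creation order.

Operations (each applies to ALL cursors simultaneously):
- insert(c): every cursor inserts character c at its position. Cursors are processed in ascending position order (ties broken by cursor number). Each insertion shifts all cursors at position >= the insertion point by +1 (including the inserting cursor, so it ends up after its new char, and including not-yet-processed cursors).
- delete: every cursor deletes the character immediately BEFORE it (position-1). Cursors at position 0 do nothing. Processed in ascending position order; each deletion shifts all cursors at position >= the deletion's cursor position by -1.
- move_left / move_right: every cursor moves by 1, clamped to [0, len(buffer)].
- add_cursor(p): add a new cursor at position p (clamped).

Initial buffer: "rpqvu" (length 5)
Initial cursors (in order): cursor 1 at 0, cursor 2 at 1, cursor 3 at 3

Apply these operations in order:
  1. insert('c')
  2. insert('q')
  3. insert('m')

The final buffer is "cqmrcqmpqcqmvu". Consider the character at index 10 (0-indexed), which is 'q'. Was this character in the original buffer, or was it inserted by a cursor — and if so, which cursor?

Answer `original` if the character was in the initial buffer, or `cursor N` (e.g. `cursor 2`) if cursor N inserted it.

After op 1 (insert('c')): buffer="crcpqcvu" (len 8), cursors c1@1 c2@3 c3@6, authorship 1.2..3..
After op 2 (insert('q')): buffer="cqrcqpqcqvu" (len 11), cursors c1@2 c2@5 c3@9, authorship 11.22..33..
After op 3 (insert('m')): buffer="cqmrcqmpqcqmvu" (len 14), cursors c1@3 c2@7 c3@12, authorship 111.222..333..
Authorship (.=original, N=cursor N): 1 1 1 . 2 2 2 . . 3 3 3 . .
Index 10: author = 3

Answer: cursor 3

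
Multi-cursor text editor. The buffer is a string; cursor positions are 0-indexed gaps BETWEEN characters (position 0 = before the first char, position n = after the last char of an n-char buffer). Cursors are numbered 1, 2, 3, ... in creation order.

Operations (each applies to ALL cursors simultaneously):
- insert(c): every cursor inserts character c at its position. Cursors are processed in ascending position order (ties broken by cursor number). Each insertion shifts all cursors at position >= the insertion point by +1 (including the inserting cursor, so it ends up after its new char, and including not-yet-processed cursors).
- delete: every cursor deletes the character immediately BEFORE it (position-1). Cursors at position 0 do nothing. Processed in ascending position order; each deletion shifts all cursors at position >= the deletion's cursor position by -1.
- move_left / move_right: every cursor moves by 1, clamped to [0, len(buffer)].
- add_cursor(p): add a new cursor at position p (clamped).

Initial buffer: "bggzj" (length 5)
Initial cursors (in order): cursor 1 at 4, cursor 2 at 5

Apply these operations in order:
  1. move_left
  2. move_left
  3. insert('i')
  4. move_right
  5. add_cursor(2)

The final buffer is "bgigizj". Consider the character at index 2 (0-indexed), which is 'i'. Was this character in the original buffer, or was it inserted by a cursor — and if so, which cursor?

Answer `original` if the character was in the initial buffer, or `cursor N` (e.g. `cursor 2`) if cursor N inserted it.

After op 1 (move_left): buffer="bggzj" (len 5), cursors c1@3 c2@4, authorship .....
After op 2 (move_left): buffer="bggzj" (len 5), cursors c1@2 c2@3, authorship .....
After op 3 (insert('i')): buffer="bgigizj" (len 7), cursors c1@3 c2@5, authorship ..1.2..
After op 4 (move_right): buffer="bgigizj" (len 7), cursors c1@4 c2@6, authorship ..1.2..
After op 5 (add_cursor(2)): buffer="bgigizj" (len 7), cursors c3@2 c1@4 c2@6, authorship ..1.2..
Authorship (.=original, N=cursor N): . . 1 . 2 . .
Index 2: author = 1

Answer: cursor 1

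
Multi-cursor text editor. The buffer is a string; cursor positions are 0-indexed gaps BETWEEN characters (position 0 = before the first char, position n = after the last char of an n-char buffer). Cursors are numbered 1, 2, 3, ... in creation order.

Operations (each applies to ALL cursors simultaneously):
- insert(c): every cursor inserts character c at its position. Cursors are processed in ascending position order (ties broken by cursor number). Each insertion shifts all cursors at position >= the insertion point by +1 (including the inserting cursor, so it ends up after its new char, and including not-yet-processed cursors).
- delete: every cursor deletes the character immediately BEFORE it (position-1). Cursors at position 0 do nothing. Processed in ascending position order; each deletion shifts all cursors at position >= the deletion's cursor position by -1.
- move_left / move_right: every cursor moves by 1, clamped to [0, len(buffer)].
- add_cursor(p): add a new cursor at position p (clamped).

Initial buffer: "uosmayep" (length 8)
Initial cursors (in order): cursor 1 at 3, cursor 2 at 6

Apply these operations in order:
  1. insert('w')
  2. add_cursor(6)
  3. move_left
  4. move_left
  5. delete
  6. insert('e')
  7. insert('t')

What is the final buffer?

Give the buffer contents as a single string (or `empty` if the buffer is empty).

Answer: uetsetmetywep

Derivation:
After op 1 (insert('w')): buffer="uoswmaywep" (len 10), cursors c1@4 c2@8, authorship ...1...2..
After op 2 (add_cursor(6)): buffer="uoswmaywep" (len 10), cursors c1@4 c3@6 c2@8, authorship ...1...2..
After op 3 (move_left): buffer="uoswmaywep" (len 10), cursors c1@3 c3@5 c2@7, authorship ...1...2..
After op 4 (move_left): buffer="uoswmaywep" (len 10), cursors c1@2 c3@4 c2@6, authorship ...1...2..
After op 5 (delete): buffer="usmywep" (len 7), cursors c1@1 c3@2 c2@3, authorship ....2..
After op 6 (insert('e')): buffer="uesemeywep" (len 10), cursors c1@2 c3@4 c2@6, authorship .1.3.2.2..
After op 7 (insert('t')): buffer="uetsetmetywep" (len 13), cursors c1@3 c3@6 c2@9, authorship .11.33.22.2..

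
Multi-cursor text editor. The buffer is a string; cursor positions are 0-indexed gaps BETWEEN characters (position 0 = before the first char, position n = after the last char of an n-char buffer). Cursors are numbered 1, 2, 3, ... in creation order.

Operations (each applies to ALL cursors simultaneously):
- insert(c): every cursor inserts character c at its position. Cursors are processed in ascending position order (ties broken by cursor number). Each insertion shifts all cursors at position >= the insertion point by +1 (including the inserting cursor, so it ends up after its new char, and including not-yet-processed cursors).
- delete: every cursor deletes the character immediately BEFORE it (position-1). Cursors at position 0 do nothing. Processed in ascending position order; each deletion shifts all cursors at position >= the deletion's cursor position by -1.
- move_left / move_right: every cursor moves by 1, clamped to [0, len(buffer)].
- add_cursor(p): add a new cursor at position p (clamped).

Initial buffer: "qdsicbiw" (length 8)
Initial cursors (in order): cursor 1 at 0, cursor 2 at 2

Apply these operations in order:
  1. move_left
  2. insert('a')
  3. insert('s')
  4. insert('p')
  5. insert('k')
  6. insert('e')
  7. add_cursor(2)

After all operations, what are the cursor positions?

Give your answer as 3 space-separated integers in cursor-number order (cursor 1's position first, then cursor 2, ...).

Answer: 5 11 2

Derivation:
After op 1 (move_left): buffer="qdsicbiw" (len 8), cursors c1@0 c2@1, authorship ........
After op 2 (insert('a')): buffer="aqadsicbiw" (len 10), cursors c1@1 c2@3, authorship 1.2.......
After op 3 (insert('s')): buffer="asqasdsicbiw" (len 12), cursors c1@2 c2@5, authorship 11.22.......
After op 4 (insert('p')): buffer="aspqaspdsicbiw" (len 14), cursors c1@3 c2@7, authorship 111.222.......
After op 5 (insert('k')): buffer="aspkqaspkdsicbiw" (len 16), cursors c1@4 c2@9, authorship 1111.2222.......
After op 6 (insert('e')): buffer="aspkeqaspkedsicbiw" (len 18), cursors c1@5 c2@11, authorship 11111.22222.......
After op 7 (add_cursor(2)): buffer="aspkeqaspkedsicbiw" (len 18), cursors c3@2 c1@5 c2@11, authorship 11111.22222.......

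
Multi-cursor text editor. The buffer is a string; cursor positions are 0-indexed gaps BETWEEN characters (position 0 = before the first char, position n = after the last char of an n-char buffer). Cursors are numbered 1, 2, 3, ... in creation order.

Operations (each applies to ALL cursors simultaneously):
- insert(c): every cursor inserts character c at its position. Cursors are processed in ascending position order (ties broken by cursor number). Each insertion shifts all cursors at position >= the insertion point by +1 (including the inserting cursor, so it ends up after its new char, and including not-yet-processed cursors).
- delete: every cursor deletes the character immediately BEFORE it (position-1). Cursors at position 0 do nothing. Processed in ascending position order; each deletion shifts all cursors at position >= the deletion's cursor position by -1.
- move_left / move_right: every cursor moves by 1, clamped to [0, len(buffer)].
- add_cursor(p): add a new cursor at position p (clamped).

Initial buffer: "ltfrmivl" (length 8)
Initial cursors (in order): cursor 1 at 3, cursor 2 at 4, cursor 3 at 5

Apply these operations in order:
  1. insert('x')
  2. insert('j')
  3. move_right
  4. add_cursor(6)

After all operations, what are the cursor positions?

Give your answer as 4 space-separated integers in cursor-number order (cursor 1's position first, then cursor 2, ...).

After op 1 (insert('x')): buffer="ltfxrxmxivl" (len 11), cursors c1@4 c2@6 c3@8, authorship ...1.2.3...
After op 2 (insert('j')): buffer="ltfxjrxjmxjivl" (len 14), cursors c1@5 c2@8 c3@11, authorship ...11.22.33...
After op 3 (move_right): buffer="ltfxjrxjmxjivl" (len 14), cursors c1@6 c2@9 c3@12, authorship ...11.22.33...
After op 4 (add_cursor(6)): buffer="ltfxjrxjmxjivl" (len 14), cursors c1@6 c4@6 c2@9 c3@12, authorship ...11.22.33...

Answer: 6 9 12 6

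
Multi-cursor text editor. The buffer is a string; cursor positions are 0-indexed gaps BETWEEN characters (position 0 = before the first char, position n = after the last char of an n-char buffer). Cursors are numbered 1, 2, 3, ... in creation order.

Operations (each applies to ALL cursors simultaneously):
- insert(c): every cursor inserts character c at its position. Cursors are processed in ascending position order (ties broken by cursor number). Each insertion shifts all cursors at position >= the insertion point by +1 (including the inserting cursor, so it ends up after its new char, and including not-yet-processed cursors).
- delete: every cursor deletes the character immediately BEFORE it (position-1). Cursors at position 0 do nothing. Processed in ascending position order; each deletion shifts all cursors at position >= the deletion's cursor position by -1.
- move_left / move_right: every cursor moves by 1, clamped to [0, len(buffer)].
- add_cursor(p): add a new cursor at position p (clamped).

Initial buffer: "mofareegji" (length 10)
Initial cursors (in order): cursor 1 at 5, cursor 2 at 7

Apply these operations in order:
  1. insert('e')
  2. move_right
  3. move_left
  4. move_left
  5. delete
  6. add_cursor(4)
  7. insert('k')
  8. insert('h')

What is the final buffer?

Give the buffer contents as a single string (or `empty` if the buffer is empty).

After op 1 (insert('e')): buffer="mofareeeegji" (len 12), cursors c1@6 c2@9, authorship .....1..2...
After op 2 (move_right): buffer="mofareeeegji" (len 12), cursors c1@7 c2@10, authorship .....1..2...
After op 3 (move_left): buffer="mofareeeegji" (len 12), cursors c1@6 c2@9, authorship .....1..2...
After op 4 (move_left): buffer="mofareeeegji" (len 12), cursors c1@5 c2@8, authorship .....1..2...
After op 5 (delete): buffer="mofaeeegji" (len 10), cursors c1@4 c2@6, authorship ....1.2...
After op 6 (add_cursor(4)): buffer="mofaeeegji" (len 10), cursors c1@4 c3@4 c2@6, authorship ....1.2...
After op 7 (insert('k')): buffer="mofakkeekegji" (len 13), cursors c1@6 c3@6 c2@9, authorship ....131.22...
After op 8 (insert('h')): buffer="mofakkhheekhegji" (len 16), cursors c1@8 c3@8 c2@12, authorship ....13131.222...

Answer: mofakkhheekhegji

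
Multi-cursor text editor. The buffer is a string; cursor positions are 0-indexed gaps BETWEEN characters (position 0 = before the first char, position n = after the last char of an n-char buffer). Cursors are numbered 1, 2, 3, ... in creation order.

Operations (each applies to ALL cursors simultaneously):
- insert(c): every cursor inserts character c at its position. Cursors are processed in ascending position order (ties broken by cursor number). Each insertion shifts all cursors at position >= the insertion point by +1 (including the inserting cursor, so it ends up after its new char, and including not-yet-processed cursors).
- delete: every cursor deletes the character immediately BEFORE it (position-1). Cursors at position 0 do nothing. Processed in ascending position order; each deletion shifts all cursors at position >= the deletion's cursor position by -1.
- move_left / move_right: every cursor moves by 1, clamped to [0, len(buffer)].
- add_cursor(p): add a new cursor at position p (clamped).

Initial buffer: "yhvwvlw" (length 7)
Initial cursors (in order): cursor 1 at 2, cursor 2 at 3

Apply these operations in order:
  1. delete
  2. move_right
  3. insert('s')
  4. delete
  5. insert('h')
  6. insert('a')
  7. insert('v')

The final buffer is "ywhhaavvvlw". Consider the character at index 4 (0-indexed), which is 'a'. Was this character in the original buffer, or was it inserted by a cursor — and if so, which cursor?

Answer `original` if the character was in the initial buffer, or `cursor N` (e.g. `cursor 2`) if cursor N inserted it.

After op 1 (delete): buffer="ywvlw" (len 5), cursors c1@1 c2@1, authorship .....
After op 2 (move_right): buffer="ywvlw" (len 5), cursors c1@2 c2@2, authorship .....
After op 3 (insert('s')): buffer="ywssvlw" (len 7), cursors c1@4 c2@4, authorship ..12...
After op 4 (delete): buffer="ywvlw" (len 5), cursors c1@2 c2@2, authorship .....
After op 5 (insert('h')): buffer="ywhhvlw" (len 7), cursors c1@4 c2@4, authorship ..12...
After op 6 (insert('a')): buffer="ywhhaavlw" (len 9), cursors c1@6 c2@6, authorship ..1212...
After op 7 (insert('v')): buffer="ywhhaavvvlw" (len 11), cursors c1@8 c2@8, authorship ..121212...
Authorship (.=original, N=cursor N): . . 1 2 1 2 1 2 . . .
Index 4: author = 1

Answer: cursor 1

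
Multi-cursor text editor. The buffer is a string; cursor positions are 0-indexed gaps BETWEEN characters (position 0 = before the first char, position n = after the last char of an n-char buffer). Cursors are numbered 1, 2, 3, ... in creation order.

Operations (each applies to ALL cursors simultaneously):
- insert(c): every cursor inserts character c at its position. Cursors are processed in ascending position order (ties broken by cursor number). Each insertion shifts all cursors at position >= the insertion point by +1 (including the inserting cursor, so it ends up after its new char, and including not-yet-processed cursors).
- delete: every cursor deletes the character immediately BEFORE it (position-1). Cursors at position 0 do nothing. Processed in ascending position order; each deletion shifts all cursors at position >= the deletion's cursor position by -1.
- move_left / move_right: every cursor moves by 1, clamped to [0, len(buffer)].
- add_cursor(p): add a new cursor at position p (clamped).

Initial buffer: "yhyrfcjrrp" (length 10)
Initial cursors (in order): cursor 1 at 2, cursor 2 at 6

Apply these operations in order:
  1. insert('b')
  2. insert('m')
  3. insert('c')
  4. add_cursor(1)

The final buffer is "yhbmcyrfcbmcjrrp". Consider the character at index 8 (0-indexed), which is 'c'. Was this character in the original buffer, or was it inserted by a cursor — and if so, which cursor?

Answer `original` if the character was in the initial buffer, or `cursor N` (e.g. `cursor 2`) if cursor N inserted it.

Answer: original

Derivation:
After op 1 (insert('b')): buffer="yhbyrfcbjrrp" (len 12), cursors c1@3 c2@8, authorship ..1....2....
After op 2 (insert('m')): buffer="yhbmyrfcbmjrrp" (len 14), cursors c1@4 c2@10, authorship ..11....22....
After op 3 (insert('c')): buffer="yhbmcyrfcbmcjrrp" (len 16), cursors c1@5 c2@12, authorship ..111....222....
After op 4 (add_cursor(1)): buffer="yhbmcyrfcbmcjrrp" (len 16), cursors c3@1 c1@5 c2@12, authorship ..111....222....
Authorship (.=original, N=cursor N): . . 1 1 1 . . . . 2 2 2 . . . .
Index 8: author = original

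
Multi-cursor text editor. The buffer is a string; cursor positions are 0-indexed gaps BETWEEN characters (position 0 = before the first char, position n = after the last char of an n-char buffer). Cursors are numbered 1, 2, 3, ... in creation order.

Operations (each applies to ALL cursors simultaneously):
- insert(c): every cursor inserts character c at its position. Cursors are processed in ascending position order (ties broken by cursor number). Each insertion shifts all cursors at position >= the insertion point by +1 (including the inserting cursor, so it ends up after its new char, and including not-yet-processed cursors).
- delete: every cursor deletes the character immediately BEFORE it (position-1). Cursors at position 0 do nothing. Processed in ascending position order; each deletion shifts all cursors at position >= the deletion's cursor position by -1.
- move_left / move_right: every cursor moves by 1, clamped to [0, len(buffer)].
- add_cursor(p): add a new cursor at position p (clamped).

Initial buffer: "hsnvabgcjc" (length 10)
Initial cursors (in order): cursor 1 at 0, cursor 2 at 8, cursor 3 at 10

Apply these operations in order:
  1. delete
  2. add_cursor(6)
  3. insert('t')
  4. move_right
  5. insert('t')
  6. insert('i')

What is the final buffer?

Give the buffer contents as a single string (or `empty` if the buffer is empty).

After op 1 (delete): buffer="hsnvabgj" (len 8), cursors c1@0 c2@7 c3@8, authorship ........
After op 2 (add_cursor(6)): buffer="hsnvabgj" (len 8), cursors c1@0 c4@6 c2@7 c3@8, authorship ........
After op 3 (insert('t')): buffer="thsnvabtgtjt" (len 12), cursors c1@1 c4@8 c2@10 c3@12, authorship 1......4.2.3
After op 4 (move_right): buffer="thsnvabtgtjt" (len 12), cursors c1@2 c4@9 c2@11 c3@12, authorship 1......4.2.3
After op 5 (insert('t')): buffer="thtsnvabtgttjttt" (len 16), cursors c1@3 c4@11 c2@14 c3@16, authorship 1.1.....4.42.233
After op 6 (insert('i')): buffer="thtisnvabtgtitjtitti" (len 20), cursors c1@4 c4@13 c2@17 c3@20, authorship 1.11.....4.442.22333

Answer: thtisnvabtgtitjtitti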